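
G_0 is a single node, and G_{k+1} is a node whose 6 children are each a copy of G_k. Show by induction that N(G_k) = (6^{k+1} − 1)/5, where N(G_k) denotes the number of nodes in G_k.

Base case: N(G_0) = 1, and (6^{0+1} − 1)/5 = 1.
Assume N(G_j) = (6^{j+1} − 1)/5.
Then N(G_{j+1}) = 1 + 6N(G_j) = 1 + 6·(6^{j+1} − 1)/5 = 1 + (6^{j+2} − 6)/5 = (5 + 6^{j+2} − 6)/5 = (6^{j+2} − 1)/5.
By induction, N(G_k) = (6^{k+1} − 1)/5 for all k ≥ 0.

N(G_k) = (6^{k+1} − 1)/5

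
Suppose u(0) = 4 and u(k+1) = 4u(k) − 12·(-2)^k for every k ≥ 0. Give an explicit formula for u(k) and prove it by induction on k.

Claim: u(k) = 2·4^k + 2·(-2)^k.

Base case: u(0) = 4, and 2·4^0 + 2·(-2)^0 = 2 + 2 = 4.
Assume u(r) = 2·4^r + 2·(-2)^r for some r ≥ 0.
Then u(r+1) = 4u(r) − 12·(-2)^r = 4·(2·4^r + 2·(-2)^r) − 12·(-2)^r = 2·4^{r+1} + 8·(-2)^r − 12·(-2)^r = 2·4^{r+1} − 4·(-2)^r = 2·4^{r+1} + 2·(-2)^{r+1}.
This completes the inductive step, so u(k) = 2·4^k + 2·(-2)^k for all k ≥ 0.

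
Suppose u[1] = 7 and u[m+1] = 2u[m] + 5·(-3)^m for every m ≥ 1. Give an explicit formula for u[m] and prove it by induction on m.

Claim: u[m] = 2·2^m − (-3)^m.

Base case: u[1] = 7, and 2·2^1 − (-3)^1 = 4 + 3 = 7.
Assume u[k] = 2·2^k − (-3)^k for some k ≥ 1.
Then u[k+1] = 2u[k] + 5·(-3)^k = 2·(2·2^k − (-3)^k) + 5·(-3)^k = 2·2^{k+1} − 2·(-3)^k + 5·(-3)^k = 2·2^{k+1} + 3·(-3)^k = 2·2^{k+1} − (-3)^{k+1}.
This completes the inductive step, so u[m] = 2·2^m − (-3)^m for all m ≥ 1.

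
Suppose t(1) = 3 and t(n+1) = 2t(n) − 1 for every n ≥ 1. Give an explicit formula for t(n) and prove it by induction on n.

Claim: t(n) = 2^n + 1.

Base case: t(1) = 3, and 2^1 + 1 = 2 + 1 = 3.
Assume t(m) = 2^m + 1 for some m ≥ 1.
Then t(m+1) = 2t(m) − 1 = 2·(2^m + 1) − 1 = 2^{m+1} + 2 − 1 = 2^{m+1} + 1.
By induction, t(n) = 2^n + 1 for all n ≥ 1.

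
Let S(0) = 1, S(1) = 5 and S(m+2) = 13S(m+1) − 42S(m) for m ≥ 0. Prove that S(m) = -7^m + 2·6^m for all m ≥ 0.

Base cases: S(0) = 1 and -7^0 + 2·6^0 = 1; S(1) = 5 and -7^1 + 2·6^1 = 5.
Assume S(i) = -7^i + 2·6^i for all 0 ≤ i ≤ j, where j ≥ 1.
Then S(j+1) = 13S(j) − 42S(j−1) = 13·(-7^j + 2·6^j) − 42·(-7^{j−1} + 2·6^{j−1}) = -(13·7 − 42)7^{j−1} + 2·(13·6 − 42)6^{j−1} = -49·7^{j−1} + 72·6^{j−1} = -7^{j+1} + 2·6^{j+1}.
This completes the inductive step, so S(m) = -7^m + 2·6^m for all m ≥ 0.

S(m) = -7^m + 2·6^m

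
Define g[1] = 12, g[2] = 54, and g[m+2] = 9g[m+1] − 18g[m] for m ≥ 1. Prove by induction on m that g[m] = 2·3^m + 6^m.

Base cases: g[1] = 12 and 2·3^1 + 6^1 = 12; g[2] = 54 and 2·3^2 + 6^2 = 54.
Assume g[j] = 2·3^j + 6^j for all 1 ≤ j ≤ k, where k ≥ 2.
Then g[k+1] = 9g[k] − 18g[k−1] = 9·(2·3^k + 6^k) − 18·(2·3^{k−1} + 6^{k−1}) = 2·(9·3 − 18)3^{k−1} + (9·6 − 18)6^{k−1} = 18·3^{k−1} + 36·6^{k−1} = 2·3^{k+1} + 6^{k+1}.
This completes the inductive step, so g[m] = 2·3^m + 6^m for all m ≥ 1.

g[m] = 2·3^m + 6^m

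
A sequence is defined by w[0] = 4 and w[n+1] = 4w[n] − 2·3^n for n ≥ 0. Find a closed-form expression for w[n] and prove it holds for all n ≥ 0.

Claim: w[n] = 2·4^n + 2·3^n.

Base case: w[0] = 4, and 2·4^0 + 2·3^0 = 2 + 2 = 4.
Assume w[m] = 2·4^m + 2·3^m for some m ≥ 0.
Then w[m+1] = 4w[m] − 2·3^m = 4·(2·4^m + 2·3^m) − 2·3^m = 2·4^{m+1} + 8·3^m − 2·3^m = 2·4^{m+1} + 6·3^m = 2·4^{m+1} + 2·3^{m+1}.
By induction, w[n] = 2·4^n + 2·3^n for all n ≥ 0.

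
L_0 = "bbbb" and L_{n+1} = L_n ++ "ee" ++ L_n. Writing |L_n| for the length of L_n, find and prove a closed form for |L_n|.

Claim: |L_n| = 6·2^n − 2.

Base case: |L_0| = 4, and 6·2^0 − 2 = 4.
Assume |L_j| = 6·2^j − 2.
Then |L_{j+1}| = |L_j| + 2 + |L_j| = 2|L_j| + 2 = 2(6·2^j − 2) + 2 = 6·2^{j+1} − 4 + 2 = 6·2^{j+1} − 2.
By induction, |L_n| = 6·2^n − 2 for all n ≥ 0.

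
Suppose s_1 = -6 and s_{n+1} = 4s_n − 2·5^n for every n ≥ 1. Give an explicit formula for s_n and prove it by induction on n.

Claim: s_n = 4^n − 2·5^n.

Base case: s_1 = -6, and 4^1 − 2·5^1 = 4 − 10 = -6.
Assume s_j = 4^j − 2·5^j for some j ≥ 1.
Then s_{j+1} = 4s_j − 2·5^j = 4·(4^j − 2·5^j) − 2·5^j = 4^{j+1} − 8·5^j − 2·5^j = 4^{j+1} − 10·5^j = 4^{j+1} − 2·5^{j+1}.
So the formula holds for j+1, and by induction s_n = 4^n − 2·5^n for all n ≥ 1.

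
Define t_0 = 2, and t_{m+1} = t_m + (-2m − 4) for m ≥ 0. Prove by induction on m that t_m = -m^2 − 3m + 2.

Base case: t_0 = 2, and -0^2 − 3·0 + 2 = 2.
Assume t_r = -r^2 − 3r + 2.
Then t_{r+1} = t_r + (-2r − 4) = (-r^2 − 3r + 2) + (-2r − 4) = -r^2 − 5r − 2,
and -(r+1)^2 − 3·(r+1) + 2 = -r^2 − 5r − 2.
This completes the inductive step, so t_m = -m^2 − 3m + 2 for all m ≥ 0.

t_m = -m^2 − 3m + 2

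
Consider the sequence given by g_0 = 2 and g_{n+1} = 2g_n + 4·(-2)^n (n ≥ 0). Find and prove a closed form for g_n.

Claim: g_n = 3·2^n − (-2)^n.

Base case: g_0 = 2, and 3·2^0 − (-2)^0 = 3 − 1 = 2.
Assume g_k = 3·2^k − (-2)^k for some k ≥ 0.
Then g_{k+1} = 2g_k + 4·(-2)^k = 2·(3·2^k − (-2)^k) + 4·(-2)^k = 3·2^{k+1} − 2·(-2)^k + 4·(-2)^k = 3·2^{k+1} + 2·(-2)^k = 3·2^{k+1} − (-2)^{k+1}.
This completes the inductive step, so g_n = 3·2^n − (-2)^n for all n ≥ 0.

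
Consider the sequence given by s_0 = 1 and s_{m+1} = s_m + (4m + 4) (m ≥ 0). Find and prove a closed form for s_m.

Claim: s_m = 2m^2 + 2m + 1.

Base case: s_0 = 1, and 2·0^2 + 2·0 + 1 = 1.
Assume s_r = 2r^2 + 2r + 1.
Then s_{r+1} = s_r + (4r + 4) = (2r^2 + 2r + 1) + (4r + 4) = 2r^2 + 6r + 5,
and 2·(r+1)^2 + 2·(r+1) + 1 = 2r^2 + 6r + 5.
This completes the inductive step, so s_m = 2m^2 + 2m + 1 for all m ≥ 0.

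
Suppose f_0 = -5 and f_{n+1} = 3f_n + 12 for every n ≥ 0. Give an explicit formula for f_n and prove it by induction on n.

Claim: f_n = 3^n − 6.

Base case: f_0 = -5, and 3^0 − 6 = 1 − 6 = -5.
Assume f_r = 3^r − 6 for some r ≥ 0.
Then f_{r+1} = 3f_r + 12 = 3·(3^r − 6) + 12 = 3^{r+1} − 18 + 12 = 3^{r+1} − 6.
Hence f_n = 3^n − 6 for every n ≥ 0, by induction.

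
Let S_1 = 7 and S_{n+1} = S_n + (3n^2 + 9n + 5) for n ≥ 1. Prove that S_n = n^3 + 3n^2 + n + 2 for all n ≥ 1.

Base case: S_1 = 7, and 1^3 + 3·1^2 + 1 + 2 = 7.
Assume S_k = k^3 + 3k^2 + k + 2.
Then S_{k+1} = S_k + (3k^2 + 9k + 5) = (k^3 + 3k^2 + k + 2) + (3k^2 + 9k + 5) = k^3 + 6k^2 + 10k + 7,
and (k+1)^3 + 3·(k+1)^2 + (k+1) + 2 = k^3 + 6k^2 + 10k + 7.
Hence S_n = n^3 + 3n^2 + n + 2 for every n ≥ 1, by induction.

S_n = n^3 + 3n^2 + n + 2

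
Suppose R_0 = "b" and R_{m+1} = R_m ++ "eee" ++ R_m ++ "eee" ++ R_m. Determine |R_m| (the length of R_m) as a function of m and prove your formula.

Claim: |R_m| = 4·3^m − 3.

Base case: |R_0| = 1, and 4·3^0 − 3 = 1.
Assume |R_k| = 4·3^k − 3.
Then |R_{k+1}| = 3|R_k| + 6 = 3(4·3^k − 3) + 6 = 4·3^{k+1} − 9 + 6 = 4·3^{k+1} − 3.
So the formula holds for k+1, and by induction |R_m| = 4·3^m − 3 for all m ≥ 0.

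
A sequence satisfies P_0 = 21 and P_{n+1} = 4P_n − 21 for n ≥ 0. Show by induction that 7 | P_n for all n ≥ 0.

Base case: P_0 = 21 = 7·3, so 7 | P_0.
Assume 7 | P_m, so P_m = 7t for some integer t.
Then P_{m+1} = 4P_m − 21 = 4·(7t) − 21 = 7(4t − 3), so 7 | P_{m+1}.
This completes the inductive step, so 7 | P_n for all n ≥ 0.

7 | P_n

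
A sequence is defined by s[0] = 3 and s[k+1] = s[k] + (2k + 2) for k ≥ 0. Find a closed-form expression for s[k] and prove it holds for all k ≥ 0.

Claim: s[k] = k^2 + k + 3.

Base case: s[0] = 3, and 0^2 + 0 + 3 = 3.
Assume s[r] = r^2 + r + 3.
Then s[r+1] = s[r] + (2r + 2) = (r^2 + r + 3) + (2r + 2) = r^2 + 3r + 5,
and (r+1)^2 + (r+1) + 3 = r^2 + 3r + 5.
This completes the inductive step, so s[k] = k^2 + k + 3 for all k ≥ 0.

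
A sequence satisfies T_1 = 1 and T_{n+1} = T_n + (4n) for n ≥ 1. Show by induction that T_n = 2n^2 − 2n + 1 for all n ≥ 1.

Base case: T_1 = 1, and 2·1^2 − 2·1 + 1 = 1.
Assume T_j = 2j^2 − 2j + 1.
Then T_{j+1} = T_j + (4j) = (2j^2 − 2j + 1) + (4j) = 2j^2 + 2j + 1,
and 2·(j+1)^2 − 2·(j+1) + 1 = 2j^2 + 2j + 1.
Hence T_n = 2n^2 − 2n + 1 for every n ≥ 1, by induction.

T_n = 2n^2 − 2n + 1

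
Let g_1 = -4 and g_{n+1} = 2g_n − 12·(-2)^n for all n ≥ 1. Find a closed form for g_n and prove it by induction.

Claim: g_n = 2^n + 3·(-2)^n.

Base case: g_1 = -4, and 2^1 + 3·(-2)^1 = 2 − 6 = -4.
Assume g_j = 2^j + 3·(-2)^j for some j ≥ 1.
Then g_{j+1} = 2g_j − 12·(-2)^j = 2·(2^j + 3·(-2)^j) − 12·(-2)^j = 2^{j+1} + 6·(-2)^j − 12·(-2)^j = 2^{j+1} − 6·(-2)^j = 2^{j+1} + 3·(-2)^{j+1}.
By induction, g_n = 2^n + 3·(-2)^n for all n ≥ 1.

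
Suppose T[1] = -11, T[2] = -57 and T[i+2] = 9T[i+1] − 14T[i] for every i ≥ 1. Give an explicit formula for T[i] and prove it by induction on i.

Claim: T[i] = -7^i − 2·2^i.

Base cases: T[1] = -11 and -7^1 − 2·2^1 = -11; T[2] = -57 and -7^2 − 2·2^2 = -57.
Assume T[j] = -7^j − 2·2^j for all 1 ≤ j ≤ r, where r ≥ 2.
Then T[r+1] = 9T[r] − 14T[r−1] = 9·(-7^r − 2·2^r) − 14·(-7^{r−1} − 2·2^{r−1}) = -(9·7 − 14)7^{r−1} − 2·(9·2 − 14)2^{r−1} = -49·7^{r−1} − 8·2^{r−1} = -7^{r+1} − 2·2^{r+1}.
So the formula holds for r+1, and by strong induction T[i] = -7^i − 2·2^i for all i ≥ 1.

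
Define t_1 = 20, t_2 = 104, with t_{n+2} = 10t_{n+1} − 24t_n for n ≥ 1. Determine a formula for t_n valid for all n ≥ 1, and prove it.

Claim: t_n = 2·6^n + 2·4^n.

Base cases: t_1 = 20 and 2·6^1 + 2·4^1 = 20; t_2 = 104 and 2·6^2 + 2·4^2 = 104.
Assume t_i = 2·6^i + 2·4^i for all 1 ≤ i ≤ j, where j ≥ 2.
Then t_{j+1} = 10t_j − 24t_{j−1} = 10·(2·6^j + 2·4^j) − 24·(2·6^{j−1} + 2·4^{j−1}) = 2·(10·6 − 24)6^{j−1} + 2·(10·4 − 24)4^{j−1} = 72·6^{j−1} + 32·4^{j−1} = 2·6^{j+1} + 2·4^{j+1}.
Hence t_n = 2·6^n + 2·4^n for every n ≥ 1, by strong induction.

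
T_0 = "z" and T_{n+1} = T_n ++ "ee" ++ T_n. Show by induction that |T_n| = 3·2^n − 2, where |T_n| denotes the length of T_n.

Base case: |T_0| = 1, and 3·2^0 − 2 = 1.
Assume |T_k| = 3·2^k − 2.
Then |T_{k+1}| = |T_k| + 2 + |T_k| = 2|T_k| + 2 = 2(3·2^k − 2) + 2 = 3·2^{k+1} − 4 + 2 = 3·2^{k+1} − 2.
By induction, |T_n| = 3·2^n − 2 for all n ≥ 0.

|T_n| = 3·2^n − 2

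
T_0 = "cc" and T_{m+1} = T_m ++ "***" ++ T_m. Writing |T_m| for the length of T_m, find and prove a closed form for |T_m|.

Claim: |T_m| = 5·2^m − 3.

Base case: |T_0| = 2, and 5·2^0 − 3 = 2.
Assume |T_j| = 5·2^j − 3.
Then |T_{j+1}| = |T_j| + 3 + |T_j| = 2|T_j| + 3 = 2(5·2^j − 3) + 3 = 5·2^{j+1} − 6 + 3 = 5·2^{j+1} − 3.
Hence |T_m| = 5·2^m − 3 for every m ≥ 0, by induction.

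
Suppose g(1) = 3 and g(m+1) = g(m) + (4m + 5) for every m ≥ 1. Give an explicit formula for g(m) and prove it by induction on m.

Claim: g(m) = 2m^2 + 3m − 2.

Base case: g(1) = 3, and 2·1^2 + 3·1 − 2 = 3.
Assume g(j) = 2j^2 + 3j − 2.
Then g(j+1) = g(j) + (4j + 5) = (2j^2 + 3j − 2) + (4j + 5) = 2j^2 + 7j + 3,
and 2·(j+1)^2 + 3·(j+1) − 2 = 2j^2 + 7j + 3.
Hence g(m) = 2m^2 + 3m − 2 for every m ≥ 1, by induction.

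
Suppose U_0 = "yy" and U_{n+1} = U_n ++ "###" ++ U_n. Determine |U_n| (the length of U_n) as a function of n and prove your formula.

Claim: |U_n| = 5·2^n − 3.

Base case: |U_0| = 2, and 5·2^0 − 3 = 2.
Assume |U_j| = 5·2^j − 3.
Then |U_{j+1}| = |U_j| + 3 + |U_j| = 2|U_j| + 3 = 2(5·2^j − 3) + 3 = 5·2^{j+1} − 6 + 3 = 5·2^{j+1} − 3.
By induction, |U_n| = 5·2^n − 3 for all n ≥ 0.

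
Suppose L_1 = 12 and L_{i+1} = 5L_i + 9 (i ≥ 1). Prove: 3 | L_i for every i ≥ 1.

Base case: L_1 = 12 = 3·4, so 3 | L_1.
Assume 3 | L_m, so L_m = 3t for some integer t.
Then L_{m+1} = 5L_m + 9 = 5·(3t) + 9 = 3(5t + 3), so 3 | L_{m+1}.
By induction, 3 | L_i for all i ≥ 1.

3 | L_i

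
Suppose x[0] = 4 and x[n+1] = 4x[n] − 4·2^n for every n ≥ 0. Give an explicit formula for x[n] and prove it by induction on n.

Claim: x[n] = 2·4^n + 2·2^n.

Base case: x[0] = 4, and 2·4^0 + 2·2^0 = 2 + 2 = 4.
Assume x[k] = 2·4^k + 2·2^k for some k ≥ 0.
Then x[k+1] = 4x[k] − 4·2^k = 4·(2·4^k + 2·2^k) − 4·2^k = 2·4^{k+1} + 8·2^k − 4·2^k = 2·4^{k+1} + 4·2^k = 2·4^{k+1} + 2·2^{k+1}.
So the formula holds for k+1, and by induction x[n] = 2·4^n + 2·2^n for all n ≥ 0.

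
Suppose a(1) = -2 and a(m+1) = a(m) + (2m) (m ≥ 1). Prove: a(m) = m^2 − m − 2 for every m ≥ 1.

Base case: a(1) = -2, and 1^2 − 1 − 2 = -2.
Assume a(r) = r^2 − r − 2.
Then a(r+1) = a(r) + (2r) = (r^2 − r − 2) + (2r) = r^2 + r − 2,
and (r+1)^2 − (r+1) − 2 = r^2 + r − 2.
By induction, a(m) = m^2 − m − 2 for all m ≥ 1.

a(m) = m^2 − m − 2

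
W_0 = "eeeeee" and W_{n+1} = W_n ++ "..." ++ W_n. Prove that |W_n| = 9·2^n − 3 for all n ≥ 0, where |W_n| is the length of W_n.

Base case: |W_0| = 6, and 9·2^0 − 3 = 6.
Assume |W_r| = 9·2^r − 3.
Then |W_{r+1}| = |W_r| + 3 + |W_r| = 2|W_r| + 3 = 2(9·2^r − 3) + 3 = 9·2^{r+1} − 6 + 3 = 9·2^{r+1} − 3.
This completes the inductive step, so |W_n| = 9·2^n − 3 for all n ≥ 0.

|W_n| = 9·2^n − 3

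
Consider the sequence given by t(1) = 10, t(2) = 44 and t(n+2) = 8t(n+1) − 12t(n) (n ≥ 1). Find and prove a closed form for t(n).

Claim: t(n) = 6^n + 2·2^n.

Base cases: t(1) = 10 and 6^1 + 2·2^1 = 10; t(2) = 44 and 6^2 + 2·2^2 = 44.
Assume t(i) = 6^i + 2·2^i for all 1 ≤ i ≤ j, where j ≥ 2.
Then t(j+1) = 8t(j) − 12t(j−1) = 8·(6^j + 2·2^j) − 12·(6^{j−1} + 2·2^{j−1}) = (8·6 − 12)6^{j−1} + 2·(8·2 − 12)2^{j−1} = 36·6^{j−1} + 8·2^{j−1} = 6^{j+1} + 2·2^{j+1}.
So the formula holds for j+1, and by strong induction t(n) = 6^n + 2·2^n for all n ≥ 1.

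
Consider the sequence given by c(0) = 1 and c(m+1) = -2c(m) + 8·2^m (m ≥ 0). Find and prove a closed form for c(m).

Claim: c(m) = -(-2)^m + 2·2^m.

Base case: c(0) = 1, and -(-2)^0 + 2·2^0 = -1 + 2 = 1.
Assume c(r) = -(-2)^r + 2·2^r for some r ≥ 0.
Then c(r+1) = -2c(r) + 8·2^r = -2·(-(-2)^r + 2·2^r) + 8·2^r = -(-2)^{r+1} − 4·2^r + 8·2^r = -(-2)^{r+1} + 4·2^r = -(-2)^{r+1} + 2·2^{r+1}.
By induction, c(m) = -(-2)^m + 2·2^m for all m ≥ 0.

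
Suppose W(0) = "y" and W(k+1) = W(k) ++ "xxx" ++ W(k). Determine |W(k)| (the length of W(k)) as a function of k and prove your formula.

Claim: |W(k)| = 2^{k+2} − 3.

Base case: |W(0)| = 1, and 2^{0+2} − 3 = 1.
Assume |W(m)| = 2^{m+2} − 3.
Then |W(m+1)| = |W(m)| + 3 + |W(m)| = 2|W(m)| + 3 = 2(2^{m+2} − 3) + 3 = 2^{m+3} − 6 + 3 = 2^{m+3} − 3.
Hence |W(k)| = 2^{k+2} − 3 for every k ≥ 0, by induction.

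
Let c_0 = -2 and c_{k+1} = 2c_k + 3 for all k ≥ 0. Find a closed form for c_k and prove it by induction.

Claim: c_k = 2^k − 3.

Base case: c_0 = -2, and 2^0 − 3 = 1 − 3 = -2.
Assume c_j = 2^j − 3 for some j ≥ 0.
Then c_{j+1} = 2c_j + 3 = 2·(2^j − 3) + 3 = 2^{j+1} − 6 + 3 = 2^{j+1} − 3.
Hence c_k = 2^k − 3 for every k ≥ 0, by induction.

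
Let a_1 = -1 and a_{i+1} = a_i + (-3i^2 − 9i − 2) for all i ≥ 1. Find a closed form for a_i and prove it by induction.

Claim: a_i = -i^3 − 3i^2 + 2i + 1.

Base case: a_1 = -1, and -1^3 − 3·1^2 + 2·1 + 1 = -1.
Assume a_j = -j^3 − 3j^2 + 2j + 1.
Then a_{j+1} = a_j + (-3j^2 − 9j − 2) = (-j^3 − 3j^2 + 2j + 1) + (-3j^2 − 9j − 2) = -j^3 − 6j^2 − 7j − 1,
and -(j+1)^3 − 3·(j+1)^2 + 2·(j+1) + 1 = -j^3 − 6j^2 − 7j − 1.
Hence a_i = -i^3 − 3i^2 + 2i + 1 for every i ≥ 1, by induction.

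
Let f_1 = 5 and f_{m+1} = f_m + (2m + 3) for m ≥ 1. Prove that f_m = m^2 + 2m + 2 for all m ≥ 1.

Base case: f_1 = 5, and 1^2 + 2·1 + 2 = 5.
Assume f_r = r^2 + 2r + 2.
Then f_{r+1} = f_r + (2r + 3) = (r^2 + 2r + 2) + (2r + 3) = r^2 + 4r + 5,
and (r+1)^2 + 2·(r+1) + 2 = r^2 + 4r + 5.
This completes the inductive step, so f_m = m^2 + 2m + 2 for all m ≥ 1.

f_m = m^2 + 2m + 2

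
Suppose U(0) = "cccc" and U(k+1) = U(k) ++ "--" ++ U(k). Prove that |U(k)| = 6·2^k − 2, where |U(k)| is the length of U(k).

Base case: |U(0)| = 4, and 6·2^0 − 2 = 4.
Assume |U(m)| = 6·2^m − 2.
Then |U(m+1)| = |U(m)| + 2 + |U(m)| = 2|U(m)| + 2 = 2(6·2^m − 2) + 2 = 6·2^{m+1} − 4 + 2 = 6·2^{m+1} − 2.
This completes the inductive step, so |U(k)| = 6·2^k − 2 for all k ≥ 0.

|U(k)| = 6·2^k − 2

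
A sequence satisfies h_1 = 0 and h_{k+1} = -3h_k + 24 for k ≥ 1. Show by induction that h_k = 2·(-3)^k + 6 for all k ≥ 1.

Base case: h_1 = 0, and 2·(-3)^1 + 6 = -6 + 6 = 0.
Assume h_m = 2·(-3)^m + 6 for some m ≥ 1.
Then h_{m+1} = -3h_m + 24 = -3·(2·(-3)^m + 6) + 24 = -6·(-3)^m − 18 + 24 = 2·(-3)^{m+1} + 6.
This completes the inductive step, so h_k = 2·(-3)^k + 6 for all k ≥ 1.

h_k = 2·(-3)^k + 6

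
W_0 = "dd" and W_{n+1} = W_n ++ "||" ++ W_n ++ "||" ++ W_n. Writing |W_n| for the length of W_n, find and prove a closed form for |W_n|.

Claim: |W_n| = 4·3^n − 2.

Base case: |W_0| = 2, and 4·3^0 − 2 = 2.
Assume |W_m| = 4·3^m − 2.
Then |W_{m+1}| = 3|W_m| + 4 = 3(4·3^m − 2) + 4 = 4·3^{m+1} − 6 + 4 = 4·3^{m+1} − 2.
This completes the inductive step, so |W_n| = 4·3^n − 2 for all n ≥ 0.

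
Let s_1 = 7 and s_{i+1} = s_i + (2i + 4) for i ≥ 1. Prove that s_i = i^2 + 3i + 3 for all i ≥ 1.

Base case: s_1 = 7, and 1^2 + 3·1 + 3 = 7.
Assume s_r = r^2 + 3r + 3.
Then s_{r+1} = s_r + (2r + 4) = (r^2 + 3r + 3) + (2r + 4) = r^2 + 5r + 7,
and (r+1)^2 + 3·(r+1) + 3 = r^2 + 5r + 7.
This completes the inductive step, so s_i = i^2 + 3i + 3 for all i ≥ 1.

s_i = i^2 + 3i + 3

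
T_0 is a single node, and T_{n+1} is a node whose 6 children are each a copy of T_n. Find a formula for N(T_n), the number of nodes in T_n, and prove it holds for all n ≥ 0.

Claim: N(T_n) = (6^{n+1} − 1)/5.

Base case: N(T_0) = 1, and (6^{0+1} − 1)/5 = 1.
Assume N(T_j) = (6^{j+1} − 1)/5.
Then N(T_{j+1}) = 1 + 6N(T_j) = 1 + 6·(6^{j+1} − 1)/5 = 1 + (6^{j+2} − 6)/5 = (5 + 6^{j+2} − 6)/5 = (6^{j+2} − 1)/5.
So the formula holds for j+1, and by induction N(T_n) = (6^{n+1} − 1)/5 for all n ≥ 0.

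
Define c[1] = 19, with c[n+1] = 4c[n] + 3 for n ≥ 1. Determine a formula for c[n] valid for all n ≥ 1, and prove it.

Claim: c[n] = 5·4^n − 1.

Base case: c[1] = 19, and 5·4^1 − 1 = 20 − 1 = 19.
Assume c[j] = 5·4^j − 1 for some j ≥ 1.
Then c[j+1] = 4c[j] + 3 = 4·(5·4^j − 1) + 3 = 20·4^j − 4 + 3 = 5·4^{j+1} − 1.
Hence c[n] = 5·4^n − 1 for every n ≥ 1, by induction.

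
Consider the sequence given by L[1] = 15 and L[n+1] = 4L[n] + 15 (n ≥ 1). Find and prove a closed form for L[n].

Claim: L[n] = 5·4^n − 5.

Base case: L[1] = 15, and 5·4^1 − 5 = 20 − 5 = 15.
Assume L[r] = 5·4^r − 5 for some r ≥ 1.
Then L[r+1] = 4L[r] + 15 = 4·(5·4^r − 5) + 15 = 20·4^r − 20 + 15 = 5·4^{r+1} − 5.
By induction, L[n] = 5·4^n − 5 for all n ≥ 1.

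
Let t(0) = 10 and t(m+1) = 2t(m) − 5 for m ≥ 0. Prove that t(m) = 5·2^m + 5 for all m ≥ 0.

Base case: t(0) = 10, and 5·2^0 + 5 = 5 + 5 = 10.
Assume t(j) = 5·2^j + 5 for some j ≥ 0.
Then t(j+1) = 2t(j) − 5 = 2·(5·2^j + 5) − 5 = 10·2^j + 10 − 5 = 5·2^{j+1} + 5.
So the formula holds for j+1, and by induction t(m) = 5·2^m + 5 for all m ≥ 0.

t(m) = 5·2^m + 5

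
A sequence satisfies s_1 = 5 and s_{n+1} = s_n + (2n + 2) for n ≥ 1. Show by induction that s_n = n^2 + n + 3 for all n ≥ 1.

Base case: s_1 = 5, and 1^2 + 1 + 3 = 5.
Assume s_j = j^2 + j + 3.
Then s_{j+1} = s_j + (2j + 2) = (j^2 + j + 3) + (2j + 2) = j^2 + 3j + 5,
and (j+1)^2 + (j+1) + 3 = j^2 + 3j + 5.
By induction, s_n = n^2 + n + 3 for all n ≥ 1.

s_n = n^2 + n + 3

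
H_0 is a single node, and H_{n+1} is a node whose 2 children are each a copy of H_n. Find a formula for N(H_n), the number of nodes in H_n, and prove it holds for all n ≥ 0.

Claim: N(H_n) = 2^{n+1} − 1.

Base case: N(H_0) = 1, and 2^{0+1} − 1 = 1.
Assume N(H_m) = 2^{m+1} − 1.
Then N(H_{m+1}) = 1 + 2N(H_m) = 1 + 2(2^{m+1} − 1) = 2^{m+2} − 2 + 1 = 2^{m+2} − 1.
So the formula holds for m+1, and by induction N(H_n) = 2^{n+1} − 1 for all n ≥ 0.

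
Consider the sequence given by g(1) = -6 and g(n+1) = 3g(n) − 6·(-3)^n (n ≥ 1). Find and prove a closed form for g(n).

Claim: g(n) = -3^n + (-3)^n.

Base case: g(1) = -6, and -3^1 + (-3)^1 = -3 − 3 = -6.
Assume g(j) = -3^j + (-3)^j for some j ≥ 1.
Then g(j+1) = 3g(j) − 6·(-3)^j = 3·(-3^j + (-3)^j) − 6·(-3)^j = -3^{j+1} + 3·(-3)^j − 6·(-3)^j = -3^{j+1} − 3·(-3)^j = -3^{j+1} + (-3)^{j+1}.
This completes the inductive step, so g(n) = -3^n + (-3)^n for all n ≥ 1.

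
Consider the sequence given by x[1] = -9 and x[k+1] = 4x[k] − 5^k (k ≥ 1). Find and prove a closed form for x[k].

Claim: x[k] = -4^k − 5^k.

Base case: x[1] = -9, and -4^1 − 5^1 = -4 − 5 = -9.
Assume x[r] = -4^r − 5^r for some r ≥ 1.
Then x[r+1] = 4x[r] − 5^r = 4·(-4^r − 5^r) − 5^r = -4^{r+1} − 4·5^r − 5^r = -4^{r+1} − 5·5^r = -4^{r+1} − 5^{r+1}.
By induction, x[k] = -4^k − 5^k for all k ≥ 1.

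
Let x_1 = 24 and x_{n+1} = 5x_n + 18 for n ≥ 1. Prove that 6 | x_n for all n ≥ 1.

Base case: x_1 = 24 = 6·4, so 6 | x_1.
Assume 6 | x_j, so x_j = 6t for some integer t.
Then x_{j+1} = 5x_j + 18 = 5·(6t) + 18 = 6(5t + 3), so 6 | x_{j+1}.
Hence 6 | x_n for every n ≥ 1, by induction.

6 | x_n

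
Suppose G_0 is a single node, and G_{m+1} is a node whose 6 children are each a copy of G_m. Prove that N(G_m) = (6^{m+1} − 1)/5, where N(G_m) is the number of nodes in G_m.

Base case: N(G_0) = 1, and (6^{0+1} − 1)/5 = 1.
Assume N(G_j) = (6^{j+1} − 1)/5.
Then N(G_{j+1}) = 1 + 6N(G_j) = 1 + 6·(6^{j+1} − 1)/5 = 1 + (6^{j+2} − 6)/5 = (5 + 6^{j+2} − 6)/5 = (6^{j+2} − 1)/5.
This completes the inductive step, so N(G_m) = (6^{m+1} − 1)/5 for all m ≥ 0.

N(G_m) = (6^{m+1} − 1)/5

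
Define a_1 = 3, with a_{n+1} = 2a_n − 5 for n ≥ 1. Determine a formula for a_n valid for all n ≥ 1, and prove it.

Claim: a_n = -2^n + 5.

Base case: a_1 = 3, and -2^1 + 5 = -2 + 5 = 3.
Assume a_k = -2^k + 5 for some k ≥ 1.
Then a_{k+1} = 2a_k − 5 = 2·(-2^k + 5) − 5 = -2^{k+1} + 10 − 5 = -2^{k+1} + 5.
This completes the inductive step, so a_n = -2^n + 5 for all n ≥ 1.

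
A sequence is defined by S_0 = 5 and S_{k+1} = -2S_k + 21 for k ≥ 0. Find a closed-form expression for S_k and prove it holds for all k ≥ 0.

Claim: S_k = -2·(-2)^k + 7.

Base case: S_0 = 5, and -2·(-2)^0 + 7 = -2 + 7 = 5.
Assume S_j = -2·(-2)^j + 7 for some j ≥ 0.
Then S_{j+1} = -2S_j + 21 = -2·(-2·(-2)^j + 7) + 21 = 4·(-2)^j − 14 + 21 = -2·(-2)^{j+1} + 7.
This completes the inductive step, so S_k = -2·(-2)^k + 7 for all k ≥ 0.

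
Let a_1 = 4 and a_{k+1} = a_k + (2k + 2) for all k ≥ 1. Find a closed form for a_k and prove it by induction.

Claim: a_k = k^2 + k + 2.

Base case: a_1 = 4, and 1^2 + 1 + 2 = 4.
Assume a_j = j^2 + j + 2.
Then a_{j+1} = a_j + (2j + 2) = (j^2 + j + 2) + (2j + 2) = j^2 + 3j + 4,
and (j+1)^2 + (j+1) + 2 = j^2 + 3j + 4.
This completes the inductive step, so a_k = k^2 + k + 2 for all k ≥ 1.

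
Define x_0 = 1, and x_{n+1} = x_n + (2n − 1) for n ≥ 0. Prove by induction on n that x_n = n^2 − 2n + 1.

Base case: x_0 = 1, and 0^2 − 2·0 + 1 = 1.
Assume x_j = j^2 − 2j + 1.
Then x_{j+1} = x_j + (2j − 1) = (j^2 − 2j + 1) + (2j − 1) = j^2,
and (j+1)^2 − 2·(j+1) + 1 = j^2.
This completes the inductive step, so x_n = n^2 − 2n + 1 for all n ≥ 0.

x_n = n^2 − 2n + 1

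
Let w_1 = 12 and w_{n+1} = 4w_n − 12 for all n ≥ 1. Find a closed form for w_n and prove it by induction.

Claim: w_n = 2·4^n + 4.

Base case: w_1 = 12, and 2·4^1 + 4 = 8 + 4 = 12.
Assume w_j = 2·4^j + 4 for some j ≥ 1.
Then w_{j+1} = 4w_j − 12 = 4·(2·4^j + 4) − 12 = 8·4^j + 16 − 12 = 2·4^{j+1} + 4.
By induction, w_n = 2·4^n + 4 for all n ≥ 1.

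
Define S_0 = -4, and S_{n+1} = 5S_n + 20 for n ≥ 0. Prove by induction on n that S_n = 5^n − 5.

Base case: S_0 = -4, and 5^0 − 5 = 1 − 5 = -4.
Assume S_j = 5^j − 5 for some j ≥ 0.
Then S_{j+1} = 5S_j + 20 = 5·(5^j − 5) + 20 = 5^{j+1} − 25 + 20 = 5^{j+1} − 5.
By induction, S_n = 5^n − 5 for all n ≥ 0.

S_n = 5^n − 5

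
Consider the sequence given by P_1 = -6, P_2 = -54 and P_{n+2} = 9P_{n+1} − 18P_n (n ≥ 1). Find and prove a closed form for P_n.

Claim: P_n = 2·3^n − 2·6^n.

Base cases: P_1 = -6 and 2·3^1 − 2·6^1 = -6; P_2 = -54 and 2·3^2 − 2·6^2 = -54.
Assume P_j = 2·3^j − 2·6^j for all 1 ≤ j ≤ m, where m ≥ 2.
Then P_{m+1} = 9P_m − 18P_{m−1} = 9·(2·3^m − 2·6^m) − 18·(2·3^{m−1} − 2·6^{m−1}) = 2·(9·3 − 18)3^{m−1} − 2·(9·6 − 18)6^{m−1} = 18·3^{m−1} − 72·6^{m−1} = 2·3^{m+1} − 2·6^{m+1}.
So the formula holds for m+1, and by strong induction P_n = 2·3^n − 2·6^n for all n ≥ 1.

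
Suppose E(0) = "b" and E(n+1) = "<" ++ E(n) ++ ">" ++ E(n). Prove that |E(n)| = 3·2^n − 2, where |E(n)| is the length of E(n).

Base case: |E(0)| = 1, and 3·2^0 − 2 = 1.
Assume |E(j)| = 3·2^j − 2.
Then |E(j+1)| = 1 + |E(j)| + 1 + |E(j)| = 2|E(j)| + 2 = 2(3·2^j − 2) + 2 = 3·2^{j+1} − 4 + 2 = 3·2^{j+1} − 2.
By induction, |E(n)| = 3·2^n − 2 for all n ≥ 0.

|E(n)| = 3·2^n − 2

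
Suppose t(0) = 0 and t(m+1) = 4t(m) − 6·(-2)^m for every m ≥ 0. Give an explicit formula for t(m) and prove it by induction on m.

Claim: t(m) = -4^m + (-2)^m.

Base case: t(0) = 0, and -4^0 + (-2)^0 = -1 + 1 = 0.
Assume t(k) = -4^k + (-2)^k for some k ≥ 0.
Then t(k+1) = 4t(k) − 6·(-2)^k = 4·(-4^k + (-2)^k) − 6·(-2)^k = -4^{k+1} + 4·(-2)^k − 6·(-2)^k = -4^{k+1} − 2·(-2)^k = -4^{k+1} + (-2)^{k+1}.
By induction, t(m) = -4^m + (-2)^m for all m ≥ 0.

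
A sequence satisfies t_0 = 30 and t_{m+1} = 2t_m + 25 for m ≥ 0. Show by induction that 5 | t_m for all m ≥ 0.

Base case: t_0 = 30 = 5·6, so 5 | t_0.
Assume 5 | t_k, so t_k = 5s for some integer s.
Then t_{k+1} = 2t_k + 25 = 2·(5s) + 25 = 5(2s + 5), so 5 | t_{k+1}.
This completes the inductive step, so 5 | t_m for all m ≥ 0.

5 | t_m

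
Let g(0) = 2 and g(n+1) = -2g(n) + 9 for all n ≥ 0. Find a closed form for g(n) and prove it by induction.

Claim: g(n) = -(-2)^n + 3.

Base case: g(0) = 2, and -(-2)^0 + 3 = -1 + 3 = 2.
Assume g(k) = -(-2)^k + 3 for some k ≥ 0.
Then g(k+1) = -2g(k) + 9 = -2·(-(-2)^k + 3) + 9 = 2·(-2)^k − 6 + 9 = -(-2)^{k+1} + 3.
Hence g(n) = -(-2)^n + 3 for every n ≥ 0, by induction.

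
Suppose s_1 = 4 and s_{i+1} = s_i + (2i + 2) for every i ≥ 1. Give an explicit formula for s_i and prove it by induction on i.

Claim: s_i = i^2 + i + 2.

Base case: s_1 = 4, and 1^2 + 1 + 2 = 4.
Assume s_r = r^2 + r + 2.
Then s_{r+1} = s_r + (2r + 2) = (r^2 + r + 2) + (2r + 2) = r^2 + 3r + 4,
and (r+1)^2 + (r+1) + 2 = r^2 + 3r + 4.
This completes the inductive step, so s_i = i^2 + i + 2 for all i ≥ 1.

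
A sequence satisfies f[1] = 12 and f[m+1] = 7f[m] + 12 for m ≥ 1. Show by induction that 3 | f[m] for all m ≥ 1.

Base case: f[1] = 12 = 3·4, so 3 | f[1].
Assume 3 | f[j], so f[j] = 3t for some integer t.
Then f[j+1] = 7f[j] + 12 = 7·(3t) + 12 = 3(7t + 4), so 3 | f[j+1].
So the property holds for j+1, and by induction 3 | f[m] for all m ≥ 1.

3 | f[m]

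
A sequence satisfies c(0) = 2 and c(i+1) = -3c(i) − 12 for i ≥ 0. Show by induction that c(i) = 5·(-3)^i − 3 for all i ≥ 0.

Base case: c(0) = 2, and 5·(-3)^0 − 3 = 5 − 3 = 2.
Assume c(m) = 5·(-3)^m − 3 for some m ≥ 0.
Then c(m+1) = -3c(m) − 12 = -3·(5·(-3)^m − 3) − 12 = -15·(-3)^m + 9 − 12 = 5·(-3)^{m+1} − 3.
So the formula holds for m+1, and by induction c(i) = 5·(-3)^i − 3 for all i ≥ 0.

c(i) = 5·(-3)^i − 3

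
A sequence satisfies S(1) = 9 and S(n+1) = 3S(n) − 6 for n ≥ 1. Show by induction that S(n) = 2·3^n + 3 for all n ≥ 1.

Base case: S(1) = 9, and 2·3^1 + 3 = 6 + 3 = 9.
Assume S(r) = 2·3^r + 3 for some r ≥ 1.
Then S(r+1) = 3S(r) − 6 = 3·(2·3^r + 3) − 6 = 6·3^r + 9 − 6 = 2·3^{r+1} + 3.
Hence S(n) = 2·3^n + 3 for every n ≥ 1, by induction.

S(n) = 2·3^n + 3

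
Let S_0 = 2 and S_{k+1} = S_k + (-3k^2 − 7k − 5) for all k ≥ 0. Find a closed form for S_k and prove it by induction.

Claim: S_k = -k^3 − 2k^2 − 2k + 2.

Base case: S_0 = 2, and -0^3 − 2·0^2 − 2·0 + 2 = 2.
Assume S_r = -r^3 − 2r^2 − 2r + 2.
Then S_{r+1} = S_r + (-3r^2 − 7r − 5) = (-r^3 − 2r^2 − 2r + 2) + (-3r^2 − 7r − 5) = -r^3 − 5r^2 − 9r − 3,
and -(r+1)^3 − 2·(r+1)^2 − 2·(r+1) + 2 = -r^3 − 5r^2 − 9r − 3.
Hence S_k = -k^3 − 2k^2 − 2k + 2 for every k ≥ 0, by induction.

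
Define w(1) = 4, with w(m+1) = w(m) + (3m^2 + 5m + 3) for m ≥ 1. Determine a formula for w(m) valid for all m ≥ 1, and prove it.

Claim: w(m) = m^3 + m^2 + m + 1.

Base case: w(1) = 4, and 1^3 + 1^2 + 1 + 1 = 4.
Assume w(j) = j^3 + j^2 + j + 1.
Then w(j+1) = w(j) + (3j^2 + 5j + 3) = (j^3 + j^2 + j + 1) + (3j^2 + 5j + 3) = j^3 + 4j^2 + 6j + 4,
and (j+1)^3 + (j+1)^2 + (j+1) + 1 = j^3 + 4j^2 + 6j + 4.
This completes the inductive step, so w(m) = m^3 + m^2 + m + 1 for all m ≥ 1.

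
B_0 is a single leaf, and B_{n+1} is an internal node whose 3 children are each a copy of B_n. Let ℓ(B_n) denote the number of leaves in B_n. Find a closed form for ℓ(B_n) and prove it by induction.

Claim: ℓ(B_n) = 3^n.

Base case: ℓ(B_0) = 1, and 3^0 = 1.
Assume ℓ(B_j) = 3^j.
Then ℓ(B_{j+1}) = 3·ℓ(B_j) = 3·3^j = 3^{j+1}.
So the formula holds for j+1, and by induction ℓ(B_n) = 3^n for all n ≥ 0.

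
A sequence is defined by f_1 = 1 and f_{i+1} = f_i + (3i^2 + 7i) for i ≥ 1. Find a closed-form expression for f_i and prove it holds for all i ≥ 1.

Claim: f_i = i^3 + 2i^2 − 3i + 1.

Base case: f_1 = 1, and 1^3 + 2·1^2 − 3·1 + 1 = 1.
Assume f_j = j^3 + 2j^2 − 3j + 1.
Then f_{j+1} = f_j + (3j^2 + 7j) = (j^3 + 2j^2 − 3j + 1) + (3j^2 + 7j) = j^3 + 5j^2 + 4j + 1,
and (j+1)^3 + 2·(j+1)^2 − 3·(j+1) + 1 = j^3 + 5j^2 + 4j + 1.
Hence f_i = i^3 + 2i^2 − 3i + 1 for every i ≥ 1, by induction.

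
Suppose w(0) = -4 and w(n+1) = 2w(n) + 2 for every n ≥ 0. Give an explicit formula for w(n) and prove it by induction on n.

Claim: w(n) = -2^{n+1} − 2.

Base case: w(0) = -4, and -2^{0+1} − 2 = -2 − 2 = -4.
Assume w(m) = -2^{m+1} − 2 for some m ≥ 0.
Then w(m+1) = 2w(m) + 2 = 2·(-2^{m+1} − 2) + 2 = -2^{m+2} − 4 + 2 = -2^{m+2} − 2.
So the formula holds for m+1, and by induction w(n) = -2^{n+1} − 2 for all n ≥ 0.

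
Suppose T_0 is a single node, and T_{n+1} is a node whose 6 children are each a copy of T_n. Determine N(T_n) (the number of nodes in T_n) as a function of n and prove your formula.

Claim: N(T_n) = (6^{n+1} − 1)/5.

Base case: N(T_0) = 1, and (6^{0+1} − 1)/5 = 1.
Assume N(T_r) = (6^{r+1} − 1)/5.
Then N(T_{r+1}) = 1 + 6N(T_r) = 1 + 6·(6^{r+1} − 1)/5 = 1 + (6^{r+2} − 6)/5 = (5 + 6^{r+2} − 6)/5 = (6^{r+2} − 1)/5.
By induction, N(T_n) = (6^{n+1} − 1)/5 for all n ≥ 0.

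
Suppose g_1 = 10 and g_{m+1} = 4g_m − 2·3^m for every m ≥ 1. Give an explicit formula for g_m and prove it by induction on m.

Claim: g_m = 4^m + 2·3^m.

Base case: g_1 = 10, and 4^1 + 2·3^1 = 4 + 6 = 10.
Assume g_j = 4^j + 2·3^j for some j ≥ 1.
Then g_{j+1} = 4g_j − 2·3^j = 4·(4^j + 2·3^j) − 2·3^j = 4^{j+1} + 8·3^j − 2·3^j = 4^{j+1} + 6·3^j = 4^{j+1} + 2·3^{j+1}.
By induction, g_m = 4^m + 2·3^m for all m ≥ 1.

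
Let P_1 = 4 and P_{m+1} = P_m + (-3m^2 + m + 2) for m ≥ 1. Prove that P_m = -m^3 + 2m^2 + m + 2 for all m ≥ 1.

Base case: P_1 = 4, and -1^3 + 2·1^2 + 1 + 2 = 4.
Assume P_k = -k^3 + 2k^2 + k + 2.
Then P_{k+1} = P_k + (-3k^2 + k + 2) = (-k^3 + 2k^2 + k + 2) + (-3k^2 + k + 2) = -k^3 − k^2 + 2k + 4,
and -(k+1)^3 + 2·(k+1)^2 + (k+1) + 2 = -k^3 − k^2 + 2k + 4.
This completes the inductive step, so P_m = -m^3 + 2m^2 + m + 2 for all m ≥ 1.

P_m = -m^3 + 2m^2 + m + 2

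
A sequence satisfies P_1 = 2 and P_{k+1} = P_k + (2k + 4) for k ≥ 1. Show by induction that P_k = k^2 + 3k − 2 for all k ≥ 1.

Base case: P_1 = 2, and 1^2 + 3·1 − 2 = 2.
Assume P_r = r^2 + 3r − 2.
Then P_{r+1} = P_r + (2r + 4) = (r^2 + 3r − 2) + (2r + 4) = r^2 + 5r + 2,
and (r+1)^2 + 3·(r+1) − 2 = r^2 + 5r + 2.
This completes the inductive step, so P_k = k^2 + 3k − 2 for all k ≥ 1.

P_k = k^2 + 3k − 2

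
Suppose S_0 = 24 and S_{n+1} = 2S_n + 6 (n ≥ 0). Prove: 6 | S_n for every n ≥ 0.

Base case: S_0 = 24 = 6·4, so 6 | S_0.
Assume 6 | S_k, so S_k = 6t for some integer t.
Then S_{k+1} = 2S_k + 6 = 2·(6t) + 6 = 6(2t + 1), so 6 | S_{k+1}.
By induction, 6 | S_n for all n ≥ 0.

6 | S_n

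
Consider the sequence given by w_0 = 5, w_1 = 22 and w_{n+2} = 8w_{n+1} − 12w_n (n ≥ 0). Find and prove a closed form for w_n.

Claim: w_n = 3·6^n + 2·2^n.

Base cases: w_0 = 5 and 3·6^0 + 2·2^0 = 5; w_1 = 22 and 3·6^1 + 2·2^1 = 22.
Assume w_j = 3·6^j + 2·2^j for all 0 ≤ j ≤ m, where m ≥ 1.
Then w_{m+1} = 8w_m − 12w_{m−1} = 8·(3·6^m + 2·2^m) − 12·(3·6^{m−1} + 2·2^{m−1}) = 3·(8·6 − 12)6^{m−1} + 2·(8·2 − 12)2^{m−1} = 108·6^{m−1} + 8·2^{m−1} = 3·6^{m+1} + 2·2^{m+1}.
So the formula holds for m+1, and by strong induction w_n = 3·6^n + 2·2^n for all n ≥ 0.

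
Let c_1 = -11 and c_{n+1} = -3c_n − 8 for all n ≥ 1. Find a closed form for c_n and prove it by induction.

Claim: c_n = 3·(-3)^n − 2.

Base case: c_1 = -11, and 3·(-3)^1 − 2 = -9 − 2 = -11.
Assume c_j = 3·(-3)^j − 2 for some j ≥ 1.
Then c_{j+1} = -3c_j − 8 = -3·(3·(-3)^j − 2) − 8 = -9·(-3)^j + 6 − 8 = 3·(-3)^{j+1} − 2.
Hence c_n = 3·(-3)^n − 2 for every n ≥ 1, by induction.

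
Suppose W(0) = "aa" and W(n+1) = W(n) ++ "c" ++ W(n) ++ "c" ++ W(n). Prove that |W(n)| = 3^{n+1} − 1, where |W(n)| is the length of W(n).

Base case: |W(0)| = 2, and 3^{0+1} − 1 = 2.
Assume |W(r)| = 3^{r+1} − 1.
Then |W(r+1)| = 3|W(r)| + 2 = 3(3^{r+1} − 1) + 2 = 3^{r+2} − 3 + 2 = 3^{r+2} − 1.
By induction, |W(n)| = 3^{n+1} − 1 for all n ≥ 0.

|W(n)| = 3^{n+1} − 1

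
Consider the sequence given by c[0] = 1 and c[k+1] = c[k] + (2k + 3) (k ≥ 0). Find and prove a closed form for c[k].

Claim: c[k] = k^2 + 2k + 1.

Base case: c[0] = 1, and 0^2 + 2·0 + 1 = 1.
Assume c[m] = m^2 + 2m + 1.
Then c[m+1] = c[m] + (2m + 3) = (m^2 + 2m + 1) + (2m + 3) = m^2 + 4m + 4,
and (m+1)^2 + 2·(m+1) + 1 = m^2 + 4m + 4.
Hence c[k] = k^2 + 2k + 1 for every k ≥ 0, by induction.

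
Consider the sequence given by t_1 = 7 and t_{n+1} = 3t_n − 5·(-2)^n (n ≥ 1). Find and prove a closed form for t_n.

Claim: t_n = 3·3^n + (-2)^n.

Base case: t_1 = 7, and 3·3^1 + (-2)^1 = 9 − 2 = 7.
Assume t_j = 3·3^j + (-2)^j for some j ≥ 1.
Then t_{j+1} = 3t_j − 5·(-2)^j = 3·(3·3^j + (-2)^j) − 5·(-2)^j = 3·3^{j+1} + 3·(-2)^j − 5·(-2)^j = 3·3^{j+1} − 2·(-2)^j = 3·3^{j+1} + (-2)^{j+1}.
By induction, t_n = 3·3^n + (-2)^n for all n ≥ 1.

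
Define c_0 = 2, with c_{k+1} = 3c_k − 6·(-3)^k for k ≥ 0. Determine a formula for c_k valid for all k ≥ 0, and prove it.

Claim: c_k = 3^k + (-3)^k.

Base case: c_0 = 2, and 3^0 + (-3)^0 = 1 + 1 = 2.
Assume c_m = 3^m + (-3)^m for some m ≥ 0.
Then c_{m+1} = 3c_m − 6·(-3)^m = 3·(3^m + (-3)^m) − 6·(-3)^m = 3^{m+1} + 3·(-3)^m − 6·(-3)^m = 3^{m+1} − 3·(-3)^m = 3^{m+1} + (-3)^{m+1}.
By induction, c_k = 3^k + (-3)^k for all k ≥ 0.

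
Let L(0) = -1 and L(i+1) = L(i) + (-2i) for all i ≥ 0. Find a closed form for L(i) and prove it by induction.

Claim: L(i) = -i^2 + i − 1.

Base case: L(0) = -1, and -0^2 + 0 − 1 = -1.
Assume L(j) = -j^2 + j − 1.
Then L(j+1) = L(j) + (-2j) = (-j^2 + j − 1) + (-2j) = -j^2 − j − 1,
and -(j+1)^2 + (j+1) − 1 = -j^2 − j − 1.
Hence L(i) = -i^2 + i − 1 for every i ≥ 0, by induction.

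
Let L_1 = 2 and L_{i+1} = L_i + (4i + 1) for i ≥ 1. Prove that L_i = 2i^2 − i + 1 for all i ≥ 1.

Base case: L_1 = 2, and 2·1^2 − 1 + 1 = 2.
Assume L_m = 2m^2 − m + 1.
Then L_{m+1} = L_m + (4m + 1) = (2m^2 − m + 1) + (4m + 1) = 2m^2 + 3m + 2,
and 2·(m+1)^2 − (m+1) + 1 = 2m^2 + 3m + 2.
This completes the inductive step, so L_i = 2i^2 − i + 1 for all i ≥ 1.

L_i = 2i^2 − i + 1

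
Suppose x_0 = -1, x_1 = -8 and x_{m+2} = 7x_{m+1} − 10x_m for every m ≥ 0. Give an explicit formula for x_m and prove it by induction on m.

Claim: x_m = 2^m − 2·5^m.

Base cases: x_0 = -1 and 2^0 − 2·5^0 = -1; x_1 = -8 and 2^1 − 2·5^1 = -8.
Assume x_j = 2^j − 2·5^j for all 0 ≤ j ≤ k, where k ≥ 1.
Then x_{k+1} = 7x_k − 10x_{k−1} = 7·(2^k − 2·5^k) − 10·(2^{k−1} − 2·5^{k−1}) = (7·2 − 10)2^{k−1} − 2·(7·5 − 10)5^{k−1} = 4·2^{k−1} − 50·5^{k−1} = 2^{k+1} − 2·5^{k+1}.
So the formula holds for k+1, and by strong induction x_m = 2^m − 2·5^m for all m ≥ 0.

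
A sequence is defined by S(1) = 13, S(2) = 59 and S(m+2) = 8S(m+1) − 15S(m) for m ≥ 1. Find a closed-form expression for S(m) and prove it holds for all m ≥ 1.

Claim: S(m) = 2·5^m + 3^m.

Base cases: S(1) = 13 and 2·5^1 + 3^1 = 13; S(2) = 59 and 2·5^2 + 3^2 = 59.
Assume S(j) = 2·5^j + 3^j for all 1 ≤ j ≤ k, where k ≥ 2.
Then S(k+1) = 8S(k) − 15S(k−1) = 8·(2·5^k + 3^k) − 15·(2·5^{k−1} + 3^{k−1}) = 2·(8·5 − 15)5^{k−1} + (8·3 − 15)3^{k−1} = 50·5^{k−1} + 9·3^{k−1} = 2·5^{k+1} + 3^{k+1}.
So the formula holds for k+1, and by strong induction S(m) = 2·5^m + 3^m for all m ≥ 1.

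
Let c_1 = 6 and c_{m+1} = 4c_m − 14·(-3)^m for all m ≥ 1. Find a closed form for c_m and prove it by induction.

Claim: c_m = 3·4^m + 2·(-3)^m.

Base case: c_1 = 6, and 3·4^1 + 2·(-3)^1 = 12 − 6 = 6.
Assume c_r = 3·4^r + 2·(-3)^r for some r ≥ 1.
Then c_{r+1} = 4c_r − 14·(-3)^r = 4·(3·4^r + 2·(-3)^r) − 14·(-3)^r = 3·4^{r+1} + 8·(-3)^r − 14·(-3)^r = 3·4^{r+1} − 6·(-3)^r = 3·4^{r+1} + 2·(-3)^{r+1}.
By induction, c_m = 3·4^m + 2·(-3)^m for all m ≥ 1.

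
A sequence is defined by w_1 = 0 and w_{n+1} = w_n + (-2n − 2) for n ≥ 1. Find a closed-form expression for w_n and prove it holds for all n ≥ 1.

Claim: w_n = -n^2 − n + 2.

Base case: w_1 = 0, and -1^2 − 1 + 2 = 0.
Assume w_k = -k^2 − k + 2.
Then w_{k+1} = w_k + (-2k − 2) = (-k^2 − k + 2) + (-2k − 2) = -k^2 − 3k,
and -(k+1)^2 − (k+1) + 2 = -k^2 − 3k.
By induction, w_n = -n^2 − n + 2 for all n ≥ 1.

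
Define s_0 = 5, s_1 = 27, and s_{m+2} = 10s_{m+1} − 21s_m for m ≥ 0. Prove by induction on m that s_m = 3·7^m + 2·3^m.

Base cases: s_0 = 5 and 3·7^0 + 2·3^0 = 5; s_1 = 27 and 3·7^1 + 2·3^1 = 27.
Assume s_j = 3·7^j + 2·3^j for all 0 ≤ j ≤ k, where k ≥ 1.
Then s_{k+1} = 10s_k − 21s_{k−1} = 10·(3·7^k + 2·3^k) − 21·(3·7^{k−1} + 2·3^{k−1}) = 3·(10·7 − 21)7^{k−1} + 2·(10·3 − 21)3^{k−1} = 147·7^{k−1} + 18·3^{k−1} = 3·7^{k+1} + 2·3^{k+1}.
So the formula holds for k+1, and by strong induction s_m = 3·7^m + 2·3^m for all m ≥ 0.

s_m = 3·7^m + 2·3^m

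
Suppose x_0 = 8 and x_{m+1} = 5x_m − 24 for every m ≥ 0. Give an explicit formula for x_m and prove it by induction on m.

Claim: x_m = 2·5^m + 6.

Base case: x_0 = 8, and 2·5^0 + 6 = 2 + 6 = 8.
Assume x_r = 2·5^r + 6 for some r ≥ 0.
Then x_{r+1} = 5x_r − 24 = 5·(2·5^r + 6) − 24 = 10·5^r + 30 − 24 = 2·5^{r+1} + 6.
By induction, x_m = 2·5^m + 6 for all m ≥ 0.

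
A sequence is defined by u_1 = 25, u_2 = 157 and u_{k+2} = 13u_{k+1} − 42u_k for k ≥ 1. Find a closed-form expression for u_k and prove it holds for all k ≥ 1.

Claim: u_k = 3·6^k + 7^k.

Base cases: u_1 = 25 and 3·6^1 + 7^1 = 25; u_2 = 157 and 3·6^2 + 7^2 = 157.
Assume u_j = 3·6^j + 7^j for all 1 ≤ j ≤ m, where m ≥ 2.
Then u_{m+1} = 13u_m − 42u_{m−1} = 13·(3·6^m + 7^m) − 42·(3·6^{m−1} + 7^{m−1}) = 3·(13·6 − 42)6^{m−1} + (13·7 − 42)7^{m−1} = 108·6^{m−1} + 49·7^{m−1} = 3·6^{m+1} + 7^{m+1}.
Hence u_k = 3·6^k + 7^k for every k ≥ 1, by strong induction.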